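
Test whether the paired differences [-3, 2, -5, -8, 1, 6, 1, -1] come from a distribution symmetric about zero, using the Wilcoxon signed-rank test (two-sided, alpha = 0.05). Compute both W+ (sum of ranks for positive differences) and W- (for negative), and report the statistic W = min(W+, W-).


Step 1: Drop any zero differences (none here) and take |d_i|.
|d| = [3, 2, 5, 8, 1, 6, 1, 1]
Step 2: Midrank |d_i| (ties get averaged ranks).
ranks: |3|->5, |2|->4, |5|->6, |8|->8, |1|->2, |6|->7, |1|->2, |1|->2
Step 3: Attach original signs; sum ranks with positive sign and with negative sign.
W+ = 4 + 2 + 7 + 2 = 15
W- = 5 + 6 + 8 + 2 = 21
(Check: W+ + W- = 36 should equal n(n+1)/2 = 36.)
Step 4: Test statistic W = min(W+, W-) = 15.
Step 5: Ties in |d|, so use the tie-corrected normal approximation.
        E[W] = n(n+1)/4 = 8*9/4 = 18.
        Tie groups: |d|=1 (t=3); sum(t^3 - t) = 24.
        Var[W] = n(n+1)(2n+1)/24 - sum(t^3-t)/48 = 1224/24 - 24/48 = 50.5.
        z = (W - E[W]) / sqrt(Var[W]) = (15 - 18) / 7.1063 = -0.4222.
        Two-sided p = 2*Phi(z) = 0.672909.
Step 6: alpha = 0.05. fail to reject H0.

W+ = 15, W- = 21, W = min = 15, p = 0.672909, fail to reject H0.


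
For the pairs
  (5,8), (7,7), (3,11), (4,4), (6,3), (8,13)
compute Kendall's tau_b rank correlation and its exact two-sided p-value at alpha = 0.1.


Step 1: Enumerate the 15 unordered pairs (i,j) with i<j and classify each by sign(x_j-x_i) * sign(y_j-y_i).
  (1,2):dx=+2,dy=-1->D; (1,3):dx=-2,dy=+3->D; (1,4):dx=-1,dy=-4->C; (1,5):dx=+1,dy=-5->D
  (1,6):dx=+3,dy=+5->C; (2,3):dx=-4,dy=+4->D; (2,4):dx=-3,dy=-3->C; (2,5):dx=-1,dy=-4->C
  (2,6):dx=+1,dy=+6->C; (3,4):dx=+1,dy=-7->D; (3,5):dx=+3,dy=-8->D; (3,6):dx=+5,dy=+2->C
  (4,5):dx=+2,dy=-1->D; (4,6):dx=+4,dy=+9->C; (5,6):dx=+2,dy=+10->C
Step 2: C = 8, D = 7, total pairs = 15.
Step 3: tau = (C - D)/(n(n-1)/2) = (8 - 7)/15 = 0.066667.
Step 4: Exact two-sided p-value (enumerate n! = 720 permutations of y under H0): p = 1.000000.
Step 5: alpha = 0.1. fail to reject H0.

tau_b = 0.0667 (C=8, D=7), p = 1.000000, fail to reject H0.


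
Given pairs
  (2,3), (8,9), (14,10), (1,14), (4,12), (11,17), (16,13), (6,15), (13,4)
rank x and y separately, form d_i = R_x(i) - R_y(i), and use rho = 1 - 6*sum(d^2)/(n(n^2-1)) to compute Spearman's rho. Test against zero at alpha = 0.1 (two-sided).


Step 1: Rank x and y separately (midranks; no ties here).
rank(x): 2->2, 8->5, 14->8, 1->1, 4->3, 11->6, 16->9, 6->4, 13->7
rank(y): 3->1, 9->3, 10->4, 14->7, 12->5, 17->9, 13->6, 15->8, 4->2
Step 2: d_i = R_x(i) - R_y(i); compute d_i^2.
  (2-1)^2=1, (5-3)^2=4, (8-4)^2=16, (1-7)^2=36, (3-5)^2=4, (6-9)^2=9, (9-6)^2=9, (4-8)^2=16, (7-2)^2=25
sum(d^2) = 120.
Step 3: rho = 1 - 6*120 / (9*(9^2 - 1)) = 1 - 720/720 = 0.000000.
Step 4: Under H0, t = rho * sqrt((n-2)/(1-rho^2)) = 0.0000 ~ t(7).
Step 5: Two-sided p-value from the t-distribution with 7 df = 1.000000.
Step 6: alpha = 0.1. fail to reject H0.

rho = 0.0000, p = 1.000000, fail to reject H0 at alpha = 0.1.


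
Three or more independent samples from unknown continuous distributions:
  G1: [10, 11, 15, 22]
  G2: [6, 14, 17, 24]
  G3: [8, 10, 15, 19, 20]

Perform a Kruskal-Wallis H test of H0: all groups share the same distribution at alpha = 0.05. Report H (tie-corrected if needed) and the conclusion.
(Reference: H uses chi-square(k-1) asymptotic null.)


Step 1: Combine all N = 13 observations and assign midranks.
sorted (value, group, rank): (6,G2,1), (8,G3,2), (10,G1,3.5), (10,G3,3.5), (11,G1,5), (14,G2,6), (15,G1,7.5), (15,G3,7.5), (17,G2,9), (19,G3,10), (20,G3,11), (22,G1,12), (24,G2,13)
Step 2: Sum ranks within each group.
R_1 = 28 (n_1 = 4)
R_2 = 29 (n_2 = 4)
R_3 = 34 (n_3 = 5)
Step 3: H = 12/(N(N+1)) * sum(R_i^2/n_i) - 3(N+1)
     = 12/(13*14) * (28^2/4 + 29^2/4 + 34^2/5) - 3*14
     = 0.065934 * 637.45 - 42
     = 0.029670.
Step 4: Ties present; correction factor C = 1 - 12/(13^3 - 13) = 0.994505. Corrected H = 0.029670 / 0.994505 = 0.029834.
Step 5: Under H0, H ~ chi^2(2); p-value = 0.985194.
Step 6: alpha = 0.05. fail to reject H0.

H = 0.0298, df = 2, p = 0.985194, fail to reject H0.


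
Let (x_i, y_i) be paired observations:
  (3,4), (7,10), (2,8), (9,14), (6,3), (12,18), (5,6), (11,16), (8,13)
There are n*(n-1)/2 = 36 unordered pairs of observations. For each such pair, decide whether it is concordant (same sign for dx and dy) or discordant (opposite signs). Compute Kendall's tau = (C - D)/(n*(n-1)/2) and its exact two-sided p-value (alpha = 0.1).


Step 1: Enumerate the 36 unordered pairs (i,j) with i<j and classify each by sign(x_j-x_i) * sign(y_j-y_i).
  (1,2):dx=+4,dy=+6->C; (1,3):dx=-1,dy=+4->D; (1,4):dx=+6,dy=+10->C; (1,5):dx=+3,dy=-1->D
  (1,6):dx=+9,dy=+14->C; (1,7):dx=+2,dy=+2->C; (1,8):dx=+8,dy=+12->C; (1,9):dx=+5,dy=+9->C
  (2,3):dx=-5,dy=-2->C; (2,4):dx=+2,dy=+4->C; (2,5):dx=-1,dy=-7->C; (2,6):dx=+5,dy=+8->C
  (2,7):dx=-2,dy=-4->C; (2,8):dx=+4,dy=+6->C; (2,9):dx=+1,dy=+3->C; (3,4):dx=+7,dy=+6->C
  (3,5):dx=+4,dy=-5->D; (3,6):dx=+10,dy=+10->C; (3,7):dx=+3,dy=-2->D; (3,8):dx=+9,dy=+8->C
  (3,9):dx=+6,dy=+5->C; (4,5):dx=-3,dy=-11->C; (4,6):dx=+3,dy=+4->C; (4,7):dx=-4,dy=-8->C
  (4,8):dx=+2,dy=+2->C; (4,9):dx=-1,dy=-1->C; (5,6):dx=+6,dy=+15->C; (5,7):dx=-1,dy=+3->D
  (5,8):dx=+5,dy=+13->C; (5,9):dx=+2,dy=+10->C; (6,7):dx=-7,dy=-12->C; (6,8):dx=-1,dy=-2->C
  (6,9):dx=-4,dy=-5->C; (7,8):dx=+6,dy=+10->C; (7,9):dx=+3,dy=+7->C; (8,9):dx=-3,dy=-3->C
Step 2: C = 31, D = 5, total pairs = 36.
Step 3: tau = (C - D)/(n(n-1)/2) = (31 - 5)/36 = 0.722222.
Step 4: Exact two-sided p-value (enumerate n! = 362880 permutations of y under H0): p = 0.005886.
Step 5: alpha = 0.1. reject H0.

tau_b = 0.7222 (C=31, D=5), p = 0.005886, reject H0.


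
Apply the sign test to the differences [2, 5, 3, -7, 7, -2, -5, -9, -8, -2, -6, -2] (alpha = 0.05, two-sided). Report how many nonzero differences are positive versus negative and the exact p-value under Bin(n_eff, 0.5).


Step 1: Discard zero differences. Original n = 12; n_eff = number of nonzero differences = 12.
Nonzero differences (with sign): +2, +5, +3, -7, +7, -2, -5, -9, -8, -2, -6, -2
Step 2: Count signs: positive = 4, negative = 8.
Step 3: Under H0: P(positive) = 0.5, so the number of positives S ~ Bin(12, 0.5).
Step 4: Two-sided exact p-value = sum of Bin(12,0.5) probabilities at or below the observed probability = 0.387695.
Step 5: alpha = 0.05. fail to reject H0.

n_eff = 12, pos = 4, neg = 8, p = 0.387695, fail to reject H0.


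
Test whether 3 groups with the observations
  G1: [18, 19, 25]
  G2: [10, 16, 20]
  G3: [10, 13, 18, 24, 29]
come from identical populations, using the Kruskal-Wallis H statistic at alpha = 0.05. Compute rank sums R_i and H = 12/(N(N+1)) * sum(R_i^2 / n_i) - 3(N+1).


Step 1: Combine all N = 11 observations and assign midranks.
sorted (value, group, rank): (10,G2,1.5), (10,G3,1.5), (13,G3,3), (16,G2,4), (18,G1,5.5), (18,G3,5.5), (19,G1,7), (20,G2,8), (24,G3,9), (25,G1,10), (29,G3,11)
Step 2: Sum ranks within each group.
R_1 = 22.5 (n_1 = 3)
R_2 = 13.5 (n_2 = 3)
R_3 = 30 (n_3 = 5)
Step 3: H = 12/(N(N+1)) * sum(R_i^2/n_i) - 3(N+1)
     = 12/(11*12) * (22.5^2/3 + 13.5^2/3 + 30^2/5) - 3*12
     = 0.090909 * 409.5 - 36
     = 1.227273.
Step 4: Ties present; correction factor C = 1 - 12/(11^3 - 11) = 0.990909. Corrected H = 1.227273 / 0.990909 = 1.238532.
Step 5: Under H0, H ~ chi^2(2); p-value = 0.538339.
Step 6: alpha = 0.05. fail to reject H0.

H = 1.2385, df = 2, p = 0.538339, fail to reject H0.


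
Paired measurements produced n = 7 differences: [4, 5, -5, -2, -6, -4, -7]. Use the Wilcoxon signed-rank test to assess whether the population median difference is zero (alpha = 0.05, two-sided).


Step 1: Drop any zero differences (none here) and take |d_i|.
|d| = [4, 5, 5, 2, 6, 4, 7]
Step 2: Midrank |d_i| (ties get averaged ranks).
ranks: |4|->2.5, |5|->4.5, |5|->4.5, |2|->1, |6|->6, |4|->2.5, |7|->7
Step 3: Attach original signs; sum ranks with positive sign and with negative sign.
W+ = 2.5 + 4.5 = 7
W- = 4.5 + 1 + 6 + 2.5 + 7 = 21
(Check: W+ + W- = 28 should equal n(n+1)/2 = 28.)
Step 4: Test statistic W = min(W+, W-) = 7.
Step 5: Ties in |d|, so use the tie-corrected normal approximation.
        E[W] = n(n+1)/4 = 7*8/4 = 14.
        Tie groups: |d|=4 (t=2), |d|=5 (t=2); sum(t^3 - t) = 12.
        Var[W] = n(n+1)(2n+1)/24 - sum(t^3-t)/48 = 840/24 - 12/48 = 34.75.
        z = (W - E[W]) / sqrt(Var[W]) = (7 - 14) / 5.8949 = -1.1875.
        Two-sided p = 2*Phi(z) = 0.235044.
Step 6: alpha = 0.05. fail to reject H0.

W+ = 7, W- = 21, W = min = 7, p = 0.235044, fail to reject H0.


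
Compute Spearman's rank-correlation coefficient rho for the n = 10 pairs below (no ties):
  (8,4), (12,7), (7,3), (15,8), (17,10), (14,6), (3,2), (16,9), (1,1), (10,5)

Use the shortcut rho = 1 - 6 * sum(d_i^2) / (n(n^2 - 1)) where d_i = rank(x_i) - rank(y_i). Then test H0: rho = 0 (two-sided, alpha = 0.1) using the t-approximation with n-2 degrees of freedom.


Step 1: Rank x and y separately (midranks; no ties here).
rank(x): 8->4, 12->6, 7->3, 15->8, 17->10, 14->7, 3->2, 16->9, 1->1, 10->5
rank(y): 4->4, 7->7, 3->3, 8->8, 10->10, 6->6, 2->2, 9->9, 1->1, 5->5
Step 2: d_i = R_x(i) - R_y(i); compute d_i^2.
  (4-4)^2=0, (6-7)^2=1, (3-3)^2=0, (8-8)^2=0, (10-10)^2=0, (7-6)^2=1, (2-2)^2=0, (9-9)^2=0, (1-1)^2=0, (5-5)^2=0
sum(d^2) = 2.
Step 3: rho = 1 - 6*2 / (10*(10^2 - 1)) = 1 - 12/990 = 0.987879.
Step 4: Under H0, t = rho * sqrt((n-2)/(1-rho^2)) = 18.0003 ~ t(8).
Step 5: Two-sided p-value from the t-distribution with 8 df = 0.000000.
Step 6: alpha = 0.1. reject H0.

rho = 0.9879, p = 0.000000, reject H0 at alpha = 0.1.


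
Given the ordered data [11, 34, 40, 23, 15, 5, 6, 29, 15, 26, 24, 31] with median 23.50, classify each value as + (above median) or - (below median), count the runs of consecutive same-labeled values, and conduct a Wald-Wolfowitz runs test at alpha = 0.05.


Step 1: Compute median = 23.50; label A = above, B = below.
Labels in order: BAABBBBABAAA  (n_A = 6, n_B = 6)
Step 2: Count runs R = 6.
Step 3: Under H0 (random ordering), E[R] = 2*n_A*n_B/(n_A+n_B) + 1 = 2*6*6/12 + 1 = 7.0000.
        Var[R] = 2*n_A*n_B*(2*n_A*n_B - n_A - n_B) / ((n_A+n_B)^2 * (n_A+n_B-1)) = 4320/1584 = 2.7273.
        SD[R] = 1.6514.
Step 4: Continuity-corrected z = (R + 0.5 - E[R]) / SD[R] = (6 + 0.5 - 7.0000) / 1.6514 = -0.3028.
Step 5: Two-sided p-value via normal approximation = 2*(1 - Phi(|z|)) = 0.762069.
Step 6: alpha = 0.05. fail to reject H0.

R = 6, z = -0.3028, p = 0.762069, fail to reject H0.


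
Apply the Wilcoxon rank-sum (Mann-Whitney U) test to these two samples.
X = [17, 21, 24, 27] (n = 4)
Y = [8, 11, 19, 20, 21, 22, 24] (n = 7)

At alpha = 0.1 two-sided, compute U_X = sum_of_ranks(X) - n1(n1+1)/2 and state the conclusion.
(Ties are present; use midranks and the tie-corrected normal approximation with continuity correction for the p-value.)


Step 1: Combine and sort all 11 observations; assign midranks.
sorted (value, group): (8,Y), (11,Y), (17,X), (19,Y), (20,Y), (21,X), (21,Y), (22,Y), (24,X), (24,Y), (27,X)
ranks: 8->1, 11->2, 17->3, 19->4, 20->5, 21->6.5, 21->6.5, 22->8, 24->9.5, 24->9.5, 27->11
Step 2: Rank sum for X: R1 = 3 + 6.5 + 9.5 + 11 = 30.
Step 3: U_X = R1 - n1(n1+1)/2 = 30 - 4*5/2 = 30 - 10 = 20.
       U_Y = n1*n2 - U_X = 28 - 20 = 8.
Step 4: Ties are present, so use the tie-corrected normal approximation (with continuity correction) for the p-value.
Step 5: p-value = 0.296412; compare to alpha = 0.1. fail to reject H0.

U_X = 20, p = 0.296412, fail to reject H0 at alpha = 0.1.


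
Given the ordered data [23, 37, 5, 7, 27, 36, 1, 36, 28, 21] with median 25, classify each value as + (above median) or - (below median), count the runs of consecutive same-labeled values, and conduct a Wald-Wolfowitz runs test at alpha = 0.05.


Step 1: Compute median = 25; label A = above, B = below.
Labels in order: BABBAABAAB  (n_A = 5, n_B = 5)
Step 2: Count runs R = 7.
Step 3: Under H0 (random ordering), E[R] = 2*n_A*n_B/(n_A+n_B) + 1 = 2*5*5/10 + 1 = 6.0000.
        Var[R] = 2*n_A*n_B*(2*n_A*n_B - n_A - n_B) / ((n_A+n_B)^2 * (n_A+n_B-1)) = 2000/900 = 2.2222.
        SD[R] = 1.4907.
Step 4: Continuity-corrected z = (R - 0.5 - E[R]) / SD[R] = (7 - 0.5 - 6.0000) / 1.4907 = 0.3354.
Step 5: Two-sided p-value via normal approximation = 2*(1 - Phi(|z|)) = 0.737316.
Step 6: alpha = 0.05. fail to reject H0.

R = 7, z = 0.3354, p = 0.737316, fail to reject H0.


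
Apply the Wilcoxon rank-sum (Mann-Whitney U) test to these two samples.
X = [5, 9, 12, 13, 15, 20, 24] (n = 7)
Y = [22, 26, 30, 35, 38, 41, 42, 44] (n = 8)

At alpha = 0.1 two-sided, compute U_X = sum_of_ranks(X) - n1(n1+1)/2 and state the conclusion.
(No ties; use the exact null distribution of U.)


Step 1: Combine and sort all 15 observations; assign midranks.
sorted (value, group): (5,X), (9,X), (12,X), (13,X), (15,X), (20,X), (22,Y), (24,X), (26,Y), (30,Y), (35,Y), (38,Y), (41,Y), (42,Y), (44,Y)
ranks: 5->1, 9->2, 12->3, 13->4, 15->5, 20->6, 22->7, 24->8, 26->9, 30->10, 35->11, 38->12, 41->13, 42->14, 44->15
Step 2: Rank sum for X: R1 = 1 + 2 + 3 + 4 + 5 + 6 + 8 = 29.
Step 3: U_X = R1 - n1(n1+1)/2 = 29 - 7*8/2 = 29 - 28 = 1.
       U_Y = n1*n2 - U_X = 56 - 1 = 55.
Step 4: No ties, so the exact null distribution of U (based on enumerating the C(15,7) = 6435 equally likely rank assignments) gives the two-sided p-value.
Step 5: p-value = 0.000622; compare to alpha = 0.1. reject H0.

U_X = 1, p = 0.000622, reject H0 at alpha = 0.1.


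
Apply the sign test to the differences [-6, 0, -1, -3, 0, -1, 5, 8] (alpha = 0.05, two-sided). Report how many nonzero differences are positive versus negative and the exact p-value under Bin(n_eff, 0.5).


Step 1: Discard zero differences. Original n = 8; n_eff = number of nonzero differences = 6.
Nonzero differences (with sign): -6, -1, -3, -1, +5, +8
Step 2: Count signs: positive = 2, negative = 4.
Step 3: Under H0: P(positive) = 0.5, so the number of positives S ~ Bin(6, 0.5).
Step 4: Two-sided exact p-value = sum of Bin(6,0.5) probabilities at or below the observed probability = 0.687500.
Step 5: alpha = 0.05. fail to reject H0.

n_eff = 6, pos = 2, neg = 4, p = 0.687500, fail to reject H0.


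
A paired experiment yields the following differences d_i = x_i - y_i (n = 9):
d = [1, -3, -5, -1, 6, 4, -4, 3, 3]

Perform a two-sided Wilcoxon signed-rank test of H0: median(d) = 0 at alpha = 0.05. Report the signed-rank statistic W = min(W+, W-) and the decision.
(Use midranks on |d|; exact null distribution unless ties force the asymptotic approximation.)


Step 1: Drop any zero differences (none here) and take |d_i|.
|d| = [1, 3, 5, 1, 6, 4, 4, 3, 3]
Step 2: Midrank |d_i| (ties get averaged ranks).
ranks: |1|->1.5, |3|->4, |5|->8, |1|->1.5, |6|->9, |4|->6.5, |4|->6.5, |3|->4, |3|->4
Step 3: Attach original signs; sum ranks with positive sign and with negative sign.
W+ = 1.5 + 9 + 6.5 + 4 + 4 = 25
W- = 4 + 8 + 1.5 + 6.5 = 20
(Check: W+ + W- = 45 should equal n(n+1)/2 = 45.)
Step 4: Test statistic W = min(W+, W-) = 20.
Step 5: Ties in |d|, so use the tie-corrected normal approximation.
        E[W] = n(n+1)/4 = 9*10/4 = 22.5.
        Tie groups: |d|=1 (t=2), |d|=3 (t=3), |d|=4 (t=2); sum(t^3 - t) = 36.
        Var[W] = n(n+1)(2n+1)/24 - sum(t^3-t)/48 = 1710/24 - 36/48 = 70.5.
        z = (W - E[W]) / sqrt(Var[W]) = (20 - 22.5) / 8.3964 = -0.2977.
        Two-sided p = 2*Phi(z) = 0.765897.
Step 6: alpha = 0.05. fail to reject H0.

W+ = 25, W- = 20, W = min = 20, p = 0.765897, fail to reject H0.


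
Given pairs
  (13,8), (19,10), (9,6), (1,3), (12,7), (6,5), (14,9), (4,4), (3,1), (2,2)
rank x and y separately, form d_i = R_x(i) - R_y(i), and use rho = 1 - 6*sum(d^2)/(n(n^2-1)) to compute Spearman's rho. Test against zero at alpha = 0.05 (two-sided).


Step 1: Rank x and y separately (midranks; no ties here).
rank(x): 13->8, 19->10, 9->6, 1->1, 12->7, 6->5, 14->9, 4->4, 3->3, 2->2
rank(y): 8->8, 10->10, 6->6, 3->3, 7->7, 5->5, 9->9, 4->4, 1->1, 2->2
Step 2: d_i = R_x(i) - R_y(i); compute d_i^2.
  (8-8)^2=0, (10-10)^2=0, (6-6)^2=0, (1-3)^2=4, (7-7)^2=0, (5-5)^2=0, (9-9)^2=0, (4-4)^2=0, (3-1)^2=4, (2-2)^2=0
sum(d^2) = 8.
Step 3: rho = 1 - 6*8 / (10*(10^2 - 1)) = 1 - 48/990 = 0.951515.
Step 4: Under H0, t = rho * sqrt((n-2)/(1-rho^2)) = 8.7493 ~ t(8).
Step 5: Two-sided p-value from the t-distribution with 8 df = 0.000023.
Step 6: alpha = 0.05. reject H0.

rho = 0.9515, p = 0.000023, reject H0 at alpha = 0.05.


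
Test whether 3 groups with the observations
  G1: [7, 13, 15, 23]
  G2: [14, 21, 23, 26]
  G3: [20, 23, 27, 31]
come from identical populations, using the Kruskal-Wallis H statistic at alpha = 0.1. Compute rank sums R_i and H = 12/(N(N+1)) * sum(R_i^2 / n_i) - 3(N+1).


Step 1: Combine all N = 12 observations and assign midranks.
sorted (value, group, rank): (7,G1,1), (13,G1,2), (14,G2,3), (15,G1,4), (20,G3,5), (21,G2,6), (23,G1,8), (23,G2,8), (23,G3,8), (26,G2,10), (27,G3,11), (31,G3,12)
Step 2: Sum ranks within each group.
R_1 = 15 (n_1 = 4)
R_2 = 27 (n_2 = 4)
R_3 = 36 (n_3 = 4)
Step 3: H = 12/(N(N+1)) * sum(R_i^2/n_i) - 3(N+1)
     = 12/(12*13) * (15^2/4 + 27^2/4 + 36^2/4) - 3*13
     = 0.076923 * 562.5 - 39
     = 4.269231.
Step 4: Ties present; correction factor C = 1 - 24/(12^3 - 12) = 0.986014. Corrected H = 4.269231 / 0.986014 = 4.329787.
Step 5: Under H0, H ~ chi^2(2); p-value = 0.114762.
Step 6: alpha = 0.1. fail to reject H0.

H = 4.3298, df = 2, p = 0.114762, fail to reject H0.


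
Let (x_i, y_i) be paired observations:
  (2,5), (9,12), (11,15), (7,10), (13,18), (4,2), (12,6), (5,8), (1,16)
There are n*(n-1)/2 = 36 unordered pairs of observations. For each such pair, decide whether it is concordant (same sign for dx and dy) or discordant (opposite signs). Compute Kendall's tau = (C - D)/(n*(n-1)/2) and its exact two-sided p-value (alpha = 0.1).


Step 1: Enumerate the 36 unordered pairs (i,j) with i<j and classify each by sign(x_j-x_i) * sign(y_j-y_i).
  (1,2):dx=+7,dy=+7->C; (1,3):dx=+9,dy=+10->C; (1,4):dx=+5,dy=+5->C; (1,5):dx=+11,dy=+13->C
  (1,6):dx=+2,dy=-3->D; (1,7):dx=+10,dy=+1->C; (1,8):dx=+3,dy=+3->C; (1,9):dx=-1,dy=+11->D
  (2,3):dx=+2,dy=+3->C; (2,4):dx=-2,dy=-2->C; (2,5):dx=+4,dy=+6->C; (2,6):dx=-5,dy=-10->C
  (2,7):dx=+3,dy=-6->D; (2,8):dx=-4,dy=-4->C; (2,9):dx=-8,dy=+4->D; (3,4):dx=-4,dy=-5->C
  (3,5):dx=+2,dy=+3->C; (3,6):dx=-7,dy=-13->C; (3,7):dx=+1,dy=-9->D; (3,8):dx=-6,dy=-7->C
  (3,9):dx=-10,dy=+1->D; (4,5):dx=+6,dy=+8->C; (4,6):dx=-3,dy=-8->C; (4,7):dx=+5,dy=-4->D
  (4,8):dx=-2,dy=-2->C; (4,9):dx=-6,dy=+6->D; (5,6):dx=-9,dy=-16->C; (5,7):dx=-1,dy=-12->C
  (5,8):dx=-8,dy=-10->C; (5,9):dx=-12,dy=-2->C; (6,7):dx=+8,dy=+4->C; (6,8):dx=+1,dy=+6->C
  (6,9):dx=-3,dy=+14->D; (7,8):dx=-7,dy=+2->D; (7,9):dx=-11,dy=+10->D; (8,9):dx=-4,dy=+8->D
Step 2: C = 24, D = 12, total pairs = 36.
Step 3: tau = (C - D)/(n(n-1)/2) = (24 - 12)/36 = 0.333333.
Step 4: Exact two-sided p-value (enumerate n! = 362880 permutations of y under H0): p = 0.259518.
Step 5: alpha = 0.1. fail to reject H0.

tau_b = 0.3333 (C=24, D=12), p = 0.259518, fail to reject H0.


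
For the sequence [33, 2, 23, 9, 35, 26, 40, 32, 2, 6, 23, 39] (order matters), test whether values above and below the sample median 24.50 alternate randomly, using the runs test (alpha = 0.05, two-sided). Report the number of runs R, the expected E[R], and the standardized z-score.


Step 1: Compute median = 24.50; label A = above, B = below.
Labels in order: ABBBAAAABBBA  (n_A = 6, n_B = 6)
Step 2: Count runs R = 5.
Step 3: Under H0 (random ordering), E[R] = 2*n_A*n_B/(n_A+n_B) + 1 = 2*6*6/12 + 1 = 7.0000.
        Var[R] = 2*n_A*n_B*(2*n_A*n_B - n_A - n_B) / ((n_A+n_B)^2 * (n_A+n_B-1)) = 4320/1584 = 2.7273.
        SD[R] = 1.6514.
Step 4: Continuity-corrected z = (R + 0.5 - E[R]) / SD[R] = (5 + 0.5 - 7.0000) / 1.6514 = -0.9083.
Step 5: Two-sided p-value via normal approximation = 2*(1 - Phi(|z|)) = 0.363722.
Step 6: alpha = 0.05. fail to reject H0.

R = 5, z = -0.9083, p = 0.363722, fail to reject H0.


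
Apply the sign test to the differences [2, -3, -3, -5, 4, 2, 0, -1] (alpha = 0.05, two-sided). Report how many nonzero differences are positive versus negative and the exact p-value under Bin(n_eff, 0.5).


Step 1: Discard zero differences. Original n = 8; n_eff = number of nonzero differences = 7.
Nonzero differences (with sign): +2, -3, -3, -5, +4, +2, -1
Step 2: Count signs: positive = 3, negative = 4.
Step 3: Under H0: P(positive) = 0.5, so the number of positives S ~ Bin(7, 0.5).
Step 4: Two-sided exact p-value = sum of Bin(7,0.5) probabilities at or below the observed probability = 1.000000.
Step 5: alpha = 0.05. fail to reject H0.

n_eff = 7, pos = 3, neg = 4, p = 1.000000, fail to reject H0.


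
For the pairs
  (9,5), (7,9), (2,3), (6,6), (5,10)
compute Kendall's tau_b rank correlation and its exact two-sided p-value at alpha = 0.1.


Step 1: Enumerate the 10 unordered pairs (i,j) with i<j and classify each by sign(x_j-x_i) * sign(y_j-y_i).
  (1,2):dx=-2,dy=+4->D; (1,3):dx=-7,dy=-2->C; (1,4):dx=-3,dy=+1->D; (1,5):dx=-4,dy=+5->D
  (2,3):dx=-5,dy=-6->C; (2,4):dx=-1,dy=-3->C; (2,5):dx=-2,dy=+1->D; (3,4):dx=+4,dy=+3->C
  (3,5):dx=+3,dy=+7->C; (4,5):dx=-1,dy=+4->D
Step 2: C = 5, D = 5, total pairs = 10.
Step 3: tau = (C - D)/(n(n-1)/2) = (5 - 5)/10 = 0.000000.
Step 4: Exact two-sided p-value (enumerate n! = 120 permutations of y under H0): p = 1.000000.
Step 5: alpha = 0.1. fail to reject H0.

tau_b = 0.0000 (C=5, D=5), p = 1.000000, fail to reject H0.


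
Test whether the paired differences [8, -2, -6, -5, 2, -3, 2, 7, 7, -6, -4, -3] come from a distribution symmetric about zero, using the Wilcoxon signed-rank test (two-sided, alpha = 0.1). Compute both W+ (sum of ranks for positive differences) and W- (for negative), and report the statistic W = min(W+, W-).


Step 1: Drop any zero differences (none here) and take |d_i|.
|d| = [8, 2, 6, 5, 2, 3, 2, 7, 7, 6, 4, 3]
Step 2: Midrank |d_i| (ties get averaged ranks).
ranks: |8|->12, |2|->2, |6|->8.5, |5|->7, |2|->2, |3|->4.5, |2|->2, |7|->10.5, |7|->10.5, |6|->8.5, |4|->6, |3|->4.5
Step 3: Attach original signs; sum ranks with positive sign and with negative sign.
W+ = 12 + 2 + 2 + 10.5 + 10.5 = 37
W- = 2 + 8.5 + 7 + 4.5 + 8.5 + 6 + 4.5 = 41
(Check: W+ + W- = 78 should equal n(n+1)/2 = 78.)
Step 4: Test statistic W = min(W+, W-) = 37.
Step 5: Ties in |d|, so use the tie-corrected normal approximation.
        E[W] = n(n+1)/4 = 12*13/4 = 39.
        Tie groups: |d|=2 (t=3), |d|=3 (t=2), |d|=6 (t=2), |d|=7 (t=2); sum(t^3 - t) = 42.
        Var[W] = n(n+1)(2n+1)/24 - sum(t^3-t)/48 = 3900/24 - 42/48 = 161.625.
        z = (W - E[W]) / sqrt(Var[W]) = (37 - 39) / 12.7132 = -0.1573.
        Two-sided p = 2*Phi(z) = 0.874995.
Step 6: alpha = 0.1. fail to reject H0.

W+ = 37, W- = 41, W = min = 37, p = 0.874995, fail to reject H0.


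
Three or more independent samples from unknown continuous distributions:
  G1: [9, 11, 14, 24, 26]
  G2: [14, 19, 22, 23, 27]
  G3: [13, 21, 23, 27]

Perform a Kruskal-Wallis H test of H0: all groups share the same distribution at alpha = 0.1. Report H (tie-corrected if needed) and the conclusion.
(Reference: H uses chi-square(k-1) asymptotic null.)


Step 1: Combine all N = 14 observations and assign midranks.
sorted (value, group, rank): (9,G1,1), (11,G1,2), (13,G3,3), (14,G1,4.5), (14,G2,4.5), (19,G2,6), (21,G3,7), (22,G2,8), (23,G2,9.5), (23,G3,9.5), (24,G1,11), (26,G1,12), (27,G2,13.5), (27,G3,13.5)
Step 2: Sum ranks within each group.
R_1 = 30.5 (n_1 = 5)
R_2 = 41.5 (n_2 = 5)
R_3 = 33 (n_3 = 4)
Step 3: H = 12/(N(N+1)) * sum(R_i^2/n_i) - 3(N+1)
     = 12/(14*15) * (30.5^2/5 + 41.5^2/5 + 33^2/4) - 3*15
     = 0.057143 * 802.75 - 45
     = 0.871429.
Step 4: Ties present; correction factor C = 1 - 18/(14^3 - 14) = 0.993407. Corrected H = 0.871429 / 0.993407 = 0.877212.
Step 5: Under H0, H ~ chi^2(2); p-value = 0.644935.
Step 6: alpha = 0.1. fail to reject H0.

H = 0.8772, df = 2, p = 0.644935, fail to reject H0.


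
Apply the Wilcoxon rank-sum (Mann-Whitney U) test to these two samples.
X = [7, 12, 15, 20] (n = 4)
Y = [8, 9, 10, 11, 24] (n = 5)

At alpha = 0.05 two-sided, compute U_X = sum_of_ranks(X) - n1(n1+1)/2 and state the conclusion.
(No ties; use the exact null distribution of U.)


Step 1: Combine and sort all 9 observations; assign midranks.
sorted (value, group): (7,X), (8,Y), (9,Y), (10,Y), (11,Y), (12,X), (15,X), (20,X), (24,Y)
ranks: 7->1, 8->2, 9->3, 10->4, 11->5, 12->6, 15->7, 20->8, 24->9
Step 2: Rank sum for X: R1 = 1 + 6 + 7 + 8 = 22.
Step 3: U_X = R1 - n1(n1+1)/2 = 22 - 4*5/2 = 22 - 10 = 12.
       U_Y = n1*n2 - U_X = 20 - 12 = 8.
Step 4: No ties, so the exact null distribution of U (based on enumerating the C(9,4) = 126 equally likely rank assignments) gives the two-sided p-value.
Step 5: p-value = 0.730159; compare to alpha = 0.05. fail to reject H0.

U_X = 12, p = 0.730159, fail to reject H0 at alpha = 0.05.


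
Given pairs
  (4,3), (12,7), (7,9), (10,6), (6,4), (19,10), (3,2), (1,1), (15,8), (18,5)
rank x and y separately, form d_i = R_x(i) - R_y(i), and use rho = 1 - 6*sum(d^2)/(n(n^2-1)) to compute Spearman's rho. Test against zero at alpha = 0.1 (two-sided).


Step 1: Rank x and y separately (midranks; no ties here).
rank(x): 4->3, 12->7, 7->5, 10->6, 6->4, 19->10, 3->2, 1->1, 15->8, 18->9
rank(y): 3->3, 7->7, 9->9, 6->6, 4->4, 10->10, 2->2, 1->1, 8->8, 5->5
Step 2: d_i = R_x(i) - R_y(i); compute d_i^2.
  (3-3)^2=0, (7-7)^2=0, (5-9)^2=16, (6-6)^2=0, (4-4)^2=0, (10-10)^2=0, (2-2)^2=0, (1-1)^2=0, (8-8)^2=0, (9-5)^2=16
sum(d^2) = 32.
Step 3: rho = 1 - 6*32 / (10*(10^2 - 1)) = 1 - 192/990 = 0.806061.
Step 4: Under H0, t = rho * sqrt((n-2)/(1-rho^2)) = 3.8522 ~ t(8).
Step 5: Two-sided p-value from the t-distribution with 8 df = 0.004862.
Step 6: alpha = 0.1. reject H0.

rho = 0.8061, p = 0.004862, reject H0 at alpha = 0.1.


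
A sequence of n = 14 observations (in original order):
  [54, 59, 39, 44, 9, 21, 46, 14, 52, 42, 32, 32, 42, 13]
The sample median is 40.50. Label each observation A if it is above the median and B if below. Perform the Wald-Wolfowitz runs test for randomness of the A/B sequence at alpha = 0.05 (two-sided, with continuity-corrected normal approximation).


Step 1: Compute median = 40.50; label A = above, B = below.
Labels in order: AABABBABAABBAB  (n_A = 7, n_B = 7)
Step 2: Count runs R = 10.
Step 3: Under H0 (random ordering), E[R] = 2*n_A*n_B/(n_A+n_B) + 1 = 2*7*7/14 + 1 = 8.0000.
        Var[R] = 2*n_A*n_B*(2*n_A*n_B - n_A - n_B) / ((n_A+n_B)^2 * (n_A+n_B-1)) = 8232/2548 = 3.2308.
        SD[R] = 1.7974.
Step 4: Continuity-corrected z = (R - 0.5 - E[R]) / SD[R] = (10 - 0.5 - 8.0000) / 1.7974 = 0.8345.
Step 5: Two-sided p-value via normal approximation = 2*(1 - Phi(|z|)) = 0.403986.
Step 6: alpha = 0.05. fail to reject H0.

R = 10, z = 0.8345, p = 0.403986, fail to reject H0.


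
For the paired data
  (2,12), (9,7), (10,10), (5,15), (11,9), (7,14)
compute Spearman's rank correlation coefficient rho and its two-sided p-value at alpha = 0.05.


Step 1: Rank x and y separately (midranks; no ties here).
rank(x): 2->1, 9->4, 10->5, 5->2, 11->6, 7->3
rank(y): 12->4, 7->1, 10->3, 15->6, 9->2, 14->5
Step 2: d_i = R_x(i) - R_y(i); compute d_i^2.
  (1-4)^2=9, (4-1)^2=9, (5-3)^2=4, (2-6)^2=16, (6-2)^2=16, (3-5)^2=4
sum(d^2) = 58.
Step 3: rho = 1 - 6*58 / (6*(6^2 - 1)) = 1 - 348/210 = -0.657143.
Step 4: Under H0, t = rho * sqrt((n-2)/(1-rho^2)) = -1.7436 ~ t(4).
Step 5: Two-sided p-value from the t-distribution with 4 df = 0.156175.
Step 6: alpha = 0.05. fail to reject H0.

rho = -0.6571, p = 0.156175, fail to reject H0 at alpha = 0.05.


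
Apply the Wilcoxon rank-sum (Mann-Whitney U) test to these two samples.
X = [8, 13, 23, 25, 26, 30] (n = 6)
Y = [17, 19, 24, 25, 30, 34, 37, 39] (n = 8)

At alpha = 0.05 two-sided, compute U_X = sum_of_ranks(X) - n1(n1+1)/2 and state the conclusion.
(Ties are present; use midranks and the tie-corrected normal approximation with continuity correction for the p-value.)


Step 1: Combine and sort all 14 observations; assign midranks.
sorted (value, group): (8,X), (13,X), (17,Y), (19,Y), (23,X), (24,Y), (25,X), (25,Y), (26,X), (30,X), (30,Y), (34,Y), (37,Y), (39,Y)
ranks: 8->1, 13->2, 17->3, 19->4, 23->5, 24->6, 25->7.5, 25->7.5, 26->9, 30->10.5, 30->10.5, 34->12, 37->13, 39->14
Step 2: Rank sum for X: R1 = 1 + 2 + 5 + 7.5 + 9 + 10.5 = 35.
Step 3: U_X = R1 - n1(n1+1)/2 = 35 - 6*7/2 = 35 - 21 = 14.
       U_Y = n1*n2 - U_X = 48 - 14 = 34.
Step 4: Ties are present, so use the tie-corrected normal approximation (with continuity correction) for the p-value.
Step 5: p-value = 0.219016; compare to alpha = 0.05. fail to reject H0.

U_X = 14, p = 0.219016, fail to reject H0 at alpha = 0.05.


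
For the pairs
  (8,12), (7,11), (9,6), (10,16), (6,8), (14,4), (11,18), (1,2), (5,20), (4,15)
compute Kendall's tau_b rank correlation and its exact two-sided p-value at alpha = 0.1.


Step 1: Enumerate the 45 unordered pairs (i,j) with i<j and classify each by sign(x_j-x_i) * sign(y_j-y_i).
  (1,2):dx=-1,dy=-1->C; (1,3):dx=+1,dy=-6->D; (1,4):dx=+2,dy=+4->C; (1,5):dx=-2,dy=-4->C
  (1,6):dx=+6,dy=-8->D; (1,7):dx=+3,dy=+6->C; (1,8):dx=-7,dy=-10->C; (1,9):dx=-3,dy=+8->D
  (1,10):dx=-4,dy=+3->D; (2,3):dx=+2,dy=-5->D; (2,4):dx=+3,dy=+5->C; (2,5):dx=-1,dy=-3->C
  (2,6):dx=+7,dy=-7->D; (2,7):dx=+4,dy=+7->C; (2,8):dx=-6,dy=-9->C; (2,9):dx=-2,dy=+9->D
  (2,10):dx=-3,dy=+4->D; (3,4):dx=+1,dy=+10->C; (3,5):dx=-3,dy=+2->D; (3,6):dx=+5,dy=-2->D
  (3,7):dx=+2,dy=+12->C; (3,8):dx=-8,dy=-4->C; (3,9):dx=-4,dy=+14->D; (3,10):dx=-5,dy=+9->D
  (4,5):dx=-4,dy=-8->C; (4,6):dx=+4,dy=-12->D; (4,7):dx=+1,dy=+2->C; (4,8):dx=-9,dy=-14->C
  (4,9):dx=-5,dy=+4->D; (4,10):dx=-6,dy=-1->C; (5,6):dx=+8,dy=-4->D; (5,7):dx=+5,dy=+10->C
  (5,8):dx=-5,dy=-6->C; (5,9):dx=-1,dy=+12->D; (5,10):dx=-2,dy=+7->D; (6,7):dx=-3,dy=+14->D
  (6,8):dx=-13,dy=-2->C; (6,9):dx=-9,dy=+16->D; (6,10):dx=-10,dy=+11->D; (7,8):dx=-10,dy=-16->C
  (7,9):dx=-6,dy=+2->D; (7,10):dx=-7,dy=-3->C; (8,9):dx=+4,dy=+18->C; (8,10):dx=+3,dy=+13->C
  (9,10):dx=-1,dy=-5->C
Step 2: C = 24, D = 21, total pairs = 45.
Step 3: tau = (C - D)/(n(n-1)/2) = (24 - 21)/45 = 0.066667.
Step 4: Exact two-sided p-value (enumerate n! = 3628800 permutations of y under H0): p = 0.861801.
Step 5: alpha = 0.1. fail to reject H0.

tau_b = 0.0667 (C=24, D=21), p = 0.861801, fail to reject H0.


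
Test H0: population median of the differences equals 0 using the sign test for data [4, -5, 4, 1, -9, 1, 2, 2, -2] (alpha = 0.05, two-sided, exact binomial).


Step 1: Discard zero differences. Original n = 9; n_eff = number of nonzero differences = 9.
Nonzero differences (with sign): +4, -5, +4, +1, -9, +1, +2, +2, -2
Step 2: Count signs: positive = 6, negative = 3.
Step 3: Under H0: P(positive) = 0.5, so the number of positives S ~ Bin(9, 0.5).
Step 4: Two-sided exact p-value = sum of Bin(9,0.5) probabilities at or below the observed probability = 0.507812.
Step 5: alpha = 0.05. fail to reject H0.

n_eff = 9, pos = 6, neg = 3, p = 0.507812, fail to reject H0.


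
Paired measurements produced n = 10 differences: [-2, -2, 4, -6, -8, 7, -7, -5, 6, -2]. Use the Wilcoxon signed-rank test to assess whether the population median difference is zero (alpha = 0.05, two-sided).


Step 1: Drop any zero differences (none here) and take |d_i|.
|d| = [2, 2, 4, 6, 8, 7, 7, 5, 6, 2]
Step 2: Midrank |d_i| (ties get averaged ranks).
ranks: |2|->2, |2|->2, |4|->4, |6|->6.5, |8|->10, |7|->8.5, |7|->8.5, |5|->5, |6|->6.5, |2|->2
Step 3: Attach original signs; sum ranks with positive sign and with negative sign.
W+ = 4 + 8.5 + 6.5 = 19
W- = 2 + 2 + 6.5 + 10 + 8.5 + 5 + 2 = 36
(Check: W+ + W- = 55 should equal n(n+1)/2 = 55.)
Step 4: Test statistic W = min(W+, W-) = 19.
Step 5: Ties in |d|, so use the tie-corrected normal approximation.
        E[W] = n(n+1)/4 = 10*11/4 = 27.5.
        Tie groups: |d|=2 (t=3), |d|=6 (t=2), |d|=7 (t=2); sum(t^3 - t) = 36.
        Var[W] = n(n+1)(2n+1)/24 - sum(t^3-t)/48 = 2310/24 - 36/48 = 95.5.
        z = (W - E[W]) / sqrt(Var[W]) = (19 - 27.5) / 9.7724 = -0.8698.
        Two-sided p = 2*Phi(z) = 0.384412.
Step 6: alpha = 0.05. fail to reject H0.

W+ = 19, W- = 36, W = min = 19, p = 0.384412, fail to reject H0.


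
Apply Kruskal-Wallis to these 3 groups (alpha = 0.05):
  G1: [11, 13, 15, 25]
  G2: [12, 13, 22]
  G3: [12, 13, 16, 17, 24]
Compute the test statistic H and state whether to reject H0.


Step 1: Combine all N = 12 observations and assign midranks.
sorted (value, group, rank): (11,G1,1), (12,G2,2.5), (12,G3,2.5), (13,G1,5), (13,G2,5), (13,G3,5), (15,G1,7), (16,G3,8), (17,G3,9), (22,G2,10), (24,G3,11), (25,G1,12)
Step 2: Sum ranks within each group.
R_1 = 25 (n_1 = 4)
R_2 = 17.5 (n_2 = 3)
R_3 = 35.5 (n_3 = 5)
Step 3: H = 12/(N(N+1)) * sum(R_i^2/n_i) - 3(N+1)
     = 12/(12*13) * (25^2/4 + 17.5^2/3 + 35.5^2/5) - 3*13
     = 0.076923 * 510.383 - 39
     = 0.260256.
Step 4: Ties present; correction factor C = 1 - 30/(12^3 - 12) = 0.982517. Corrected H = 0.260256 / 0.982517 = 0.264887.
Step 5: Under H0, H ~ chi^2(2); p-value = 0.875952.
Step 6: alpha = 0.05. fail to reject H0.

H = 0.2649, df = 2, p = 0.875952, fail to reject H0.


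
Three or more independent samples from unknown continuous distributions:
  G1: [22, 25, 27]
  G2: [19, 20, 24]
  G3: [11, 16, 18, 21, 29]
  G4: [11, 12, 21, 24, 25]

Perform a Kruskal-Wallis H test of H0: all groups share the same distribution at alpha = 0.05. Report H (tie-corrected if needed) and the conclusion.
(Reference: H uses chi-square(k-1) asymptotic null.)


Step 1: Combine all N = 16 observations and assign midranks.
sorted (value, group, rank): (11,G3,1.5), (11,G4,1.5), (12,G4,3), (16,G3,4), (18,G3,5), (19,G2,6), (20,G2,7), (21,G3,8.5), (21,G4,8.5), (22,G1,10), (24,G2,11.5), (24,G4,11.5), (25,G1,13.5), (25,G4,13.5), (27,G1,15), (29,G3,16)
Step 2: Sum ranks within each group.
R_1 = 38.5 (n_1 = 3)
R_2 = 24.5 (n_2 = 3)
R_3 = 35 (n_3 = 5)
R_4 = 38 (n_4 = 5)
Step 3: H = 12/(N(N+1)) * sum(R_i^2/n_i) - 3(N+1)
     = 12/(16*17) * (38.5^2/3 + 24.5^2/3 + 35^2/5 + 38^2/5) - 3*17
     = 0.044118 * 1227.97 - 51
     = 3.175000.
Step 4: Ties present; correction factor C = 1 - 24/(16^3 - 16) = 0.994118. Corrected H = 3.175000 / 0.994118 = 3.193787.
Step 5: Under H0, H ~ chi^2(3); p-value = 0.362701.
Step 6: alpha = 0.05. fail to reject H0.

H = 3.1938, df = 3, p = 0.362701, fail to reject H0.


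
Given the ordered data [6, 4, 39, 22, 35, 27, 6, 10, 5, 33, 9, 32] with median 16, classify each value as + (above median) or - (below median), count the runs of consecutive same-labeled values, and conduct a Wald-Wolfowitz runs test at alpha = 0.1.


Step 1: Compute median = 16; label A = above, B = below.
Labels in order: BBAAAABBBABA  (n_A = 6, n_B = 6)
Step 2: Count runs R = 6.
Step 3: Under H0 (random ordering), E[R] = 2*n_A*n_B/(n_A+n_B) + 1 = 2*6*6/12 + 1 = 7.0000.
        Var[R] = 2*n_A*n_B*(2*n_A*n_B - n_A - n_B) / ((n_A+n_B)^2 * (n_A+n_B-1)) = 4320/1584 = 2.7273.
        SD[R] = 1.6514.
Step 4: Continuity-corrected z = (R + 0.5 - E[R]) / SD[R] = (6 + 0.5 - 7.0000) / 1.6514 = -0.3028.
Step 5: Two-sided p-value via normal approximation = 2*(1 - Phi(|z|)) = 0.762069.
Step 6: alpha = 0.1. fail to reject H0.

R = 6, z = -0.3028, p = 0.762069, fail to reject H0.


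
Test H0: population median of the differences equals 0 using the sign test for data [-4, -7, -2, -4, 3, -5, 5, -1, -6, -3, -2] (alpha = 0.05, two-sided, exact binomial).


Step 1: Discard zero differences. Original n = 11; n_eff = number of nonzero differences = 11.
Nonzero differences (with sign): -4, -7, -2, -4, +3, -5, +5, -1, -6, -3, -2
Step 2: Count signs: positive = 2, negative = 9.
Step 3: Under H0: P(positive) = 0.5, so the number of positives S ~ Bin(11, 0.5).
Step 4: Two-sided exact p-value = sum of Bin(11,0.5) probabilities at or below the observed probability = 0.065430.
Step 5: alpha = 0.05. fail to reject H0.

n_eff = 11, pos = 2, neg = 9, p = 0.065430, fail to reject H0.


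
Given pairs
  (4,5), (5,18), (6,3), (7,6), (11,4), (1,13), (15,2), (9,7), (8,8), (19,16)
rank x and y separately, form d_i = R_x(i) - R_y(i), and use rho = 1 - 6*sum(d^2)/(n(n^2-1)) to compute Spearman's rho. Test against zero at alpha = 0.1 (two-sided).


Step 1: Rank x and y separately (midranks; no ties here).
rank(x): 4->2, 5->3, 6->4, 7->5, 11->8, 1->1, 15->9, 9->7, 8->6, 19->10
rank(y): 5->4, 18->10, 3->2, 6->5, 4->3, 13->8, 2->1, 7->6, 8->7, 16->9
Step 2: d_i = R_x(i) - R_y(i); compute d_i^2.
  (2-4)^2=4, (3-10)^2=49, (4-2)^2=4, (5-5)^2=0, (8-3)^2=25, (1-8)^2=49, (9-1)^2=64, (7-6)^2=1, (6-7)^2=1, (10-9)^2=1
sum(d^2) = 198.
Step 3: rho = 1 - 6*198 / (10*(10^2 - 1)) = 1 - 1188/990 = -0.200000.
Step 4: Under H0, t = rho * sqrt((n-2)/(1-rho^2)) = -0.5774 ~ t(8).
Step 5: Two-sided p-value from the t-distribution with 8 df = 0.579584.
Step 6: alpha = 0.1. fail to reject H0.

rho = -0.2000, p = 0.579584, fail to reject H0 at alpha = 0.1.


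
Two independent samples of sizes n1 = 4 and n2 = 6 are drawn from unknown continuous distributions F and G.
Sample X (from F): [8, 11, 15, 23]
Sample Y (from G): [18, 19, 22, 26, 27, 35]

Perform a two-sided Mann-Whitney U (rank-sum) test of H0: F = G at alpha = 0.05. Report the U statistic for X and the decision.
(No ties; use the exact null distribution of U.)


Step 1: Combine and sort all 10 observations; assign midranks.
sorted (value, group): (8,X), (11,X), (15,X), (18,Y), (19,Y), (22,Y), (23,X), (26,Y), (27,Y), (35,Y)
ranks: 8->1, 11->2, 15->3, 18->4, 19->5, 22->6, 23->7, 26->8, 27->9, 35->10
Step 2: Rank sum for X: R1 = 1 + 2 + 3 + 7 = 13.
Step 3: U_X = R1 - n1(n1+1)/2 = 13 - 4*5/2 = 13 - 10 = 3.
       U_Y = n1*n2 - U_X = 24 - 3 = 21.
Step 4: No ties, so the exact null distribution of U (based on enumerating the C(10,4) = 210 equally likely rank assignments) gives the two-sided p-value.
Step 5: p-value = 0.066667; compare to alpha = 0.05. fail to reject H0.

U_X = 3, p = 0.066667, fail to reject H0 at alpha = 0.05.


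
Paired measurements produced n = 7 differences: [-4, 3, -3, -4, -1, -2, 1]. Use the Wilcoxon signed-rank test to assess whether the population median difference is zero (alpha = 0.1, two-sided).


Step 1: Drop any zero differences (none here) and take |d_i|.
|d| = [4, 3, 3, 4, 1, 2, 1]
Step 2: Midrank |d_i| (ties get averaged ranks).
ranks: |4|->6.5, |3|->4.5, |3|->4.5, |4|->6.5, |1|->1.5, |2|->3, |1|->1.5
Step 3: Attach original signs; sum ranks with positive sign and with negative sign.
W+ = 4.5 + 1.5 = 6
W- = 6.5 + 4.5 + 6.5 + 1.5 + 3 = 22
(Check: W+ + W- = 28 should equal n(n+1)/2 = 28.)
Step 4: Test statistic W = min(W+, W-) = 6.
Step 5: Ties in |d|, so use the tie-corrected normal approximation.
        E[W] = n(n+1)/4 = 7*8/4 = 14.
        Tie groups: |d|=1 (t=2), |d|=3 (t=2), |d|=4 (t=2); sum(t^3 - t) = 18.
        Var[W] = n(n+1)(2n+1)/24 - sum(t^3-t)/48 = 840/24 - 18/48 = 34.625.
        z = (W - E[W]) / sqrt(Var[W]) = (6 - 14) / 5.8843 = -1.3595.
        Two-sided p = 2*Phi(z) = 0.173972.
Step 6: alpha = 0.1. fail to reject H0.

W+ = 6, W- = 22, W = min = 6, p = 0.173972, fail to reject H0.


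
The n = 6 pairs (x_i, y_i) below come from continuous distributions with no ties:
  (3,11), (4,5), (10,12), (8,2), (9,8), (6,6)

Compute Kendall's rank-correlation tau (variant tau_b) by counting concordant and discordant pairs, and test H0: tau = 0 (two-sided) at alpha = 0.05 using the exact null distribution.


Step 1: Enumerate the 15 unordered pairs (i,j) with i<j and classify each by sign(x_j-x_i) * sign(y_j-y_i).
  (1,2):dx=+1,dy=-6->D; (1,3):dx=+7,dy=+1->C; (1,4):dx=+5,dy=-9->D; (1,5):dx=+6,dy=-3->D
  (1,6):dx=+3,dy=-5->D; (2,3):dx=+6,dy=+7->C; (2,4):dx=+4,dy=-3->D; (2,5):dx=+5,dy=+3->C
  (2,6):dx=+2,dy=+1->C; (3,4):dx=-2,dy=-10->C; (3,5):dx=-1,dy=-4->C; (3,6):dx=-4,dy=-6->C
  (4,5):dx=+1,dy=+6->C; (4,6):dx=-2,dy=+4->D; (5,6):dx=-3,dy=-2->C
Step 2: C = 9, D = 6, total pairs = 15.
Step 3: tau = (C - D)/(n(n-1)/2) = (9 - 6)/15 = 0.200000.
Step 4: Exact two-sided p-value (enumerate n! = 720 permutations of y under H0): p = 0.719444.
Step 5: alpha = 0.05. fail to reject H0.

tau_b = 0.2000 (C=9, D=6), p = 0.719444, fail to reject H0.


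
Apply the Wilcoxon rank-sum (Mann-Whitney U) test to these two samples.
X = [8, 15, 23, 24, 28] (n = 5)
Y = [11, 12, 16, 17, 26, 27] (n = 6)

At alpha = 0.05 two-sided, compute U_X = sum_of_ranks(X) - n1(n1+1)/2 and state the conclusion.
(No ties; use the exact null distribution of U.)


Step 1: Combine and sort all 11 observations; assign midranks.
sorted (value, group): (8,X), (11,Y), (12,Y), (15,X), (16,Y), (17,Y), (23,X), (24,X), (26,Y), (27,Y), (28,X)
ranks: 8->1, 11->2, 12->3, 15->4, 16->5, 17->6, 23->7, 24->8, 26->9, 27->10, 28->11
Step 2: Rank sum for X: R1 = 1 + 4 + 7 + 8 + 11 = 31.
Step 3: U_X = R1 - n1(n1+1)/2 = 31 - 5*6/2 = 31 - 15 = 16.
       U_Y = n1*n2 - U_X = 30 - 16 = 14.
Step 4: No ties, so the exact null distribution of U (based on enumerating the C(11,5) = 462 equally likely rank assignments) gives the two-sided p-value.
Step 5: p-value = 0.930736; compare to alpha = 0.05. fail to reject H0.

U_X = 16, p = 0.930736, fail to reject H0 at alpha = 0.05.
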